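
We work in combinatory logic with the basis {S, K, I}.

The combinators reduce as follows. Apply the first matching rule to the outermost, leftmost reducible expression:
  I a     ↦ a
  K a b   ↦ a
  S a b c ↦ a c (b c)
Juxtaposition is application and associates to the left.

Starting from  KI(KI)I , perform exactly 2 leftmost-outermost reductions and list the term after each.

Answer: after 2 steps: I

Derivation:
  start: KI(KI)I
  →1  II
  →2  I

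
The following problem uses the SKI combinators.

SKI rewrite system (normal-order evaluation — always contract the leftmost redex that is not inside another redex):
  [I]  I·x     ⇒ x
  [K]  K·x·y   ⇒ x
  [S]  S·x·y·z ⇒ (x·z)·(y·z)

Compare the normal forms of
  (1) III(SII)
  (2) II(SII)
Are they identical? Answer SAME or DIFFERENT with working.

Term A:
  start: III(SII)
  [1] II(SII)
  [2] I(SII)
  [3] SII

Term B:
  start: II(SII)
  [1] I(SII)
  [2] SII

Answer: SAME — A ⇓ SII, B ⇓ SII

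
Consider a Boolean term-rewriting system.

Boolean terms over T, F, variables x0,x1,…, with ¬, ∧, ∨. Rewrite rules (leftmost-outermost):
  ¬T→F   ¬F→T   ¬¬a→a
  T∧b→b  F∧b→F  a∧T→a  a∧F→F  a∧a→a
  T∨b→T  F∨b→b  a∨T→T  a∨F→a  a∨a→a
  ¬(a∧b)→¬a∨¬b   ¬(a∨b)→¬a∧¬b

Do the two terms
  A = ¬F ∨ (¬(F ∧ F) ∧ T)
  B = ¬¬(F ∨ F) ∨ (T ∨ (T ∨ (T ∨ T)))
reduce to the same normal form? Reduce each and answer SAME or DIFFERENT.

Answer: SAME — A ⇓ T, B ⇓ T

Derivation:
Term A:
  start: ¬F ∨ (¬(F ∧ F) ∧ T)
  step 1: T ∨ (¬(F ∧ F) ∧ T)
  step 2: T

Term B:
  start: ¬¬(F ∨ F) ∨ (T ∨ (T ∨ (T ∨ T)))
  step 1: (F ∨ F) ∨ (T ∨ (T ∨ (T ∨ T)))
  step 2: F ∨ (T ∨ (T ∨ (T ∨ T)))
  step 3: T ∨ (T ∨ (T ∨ T))
  step 4: T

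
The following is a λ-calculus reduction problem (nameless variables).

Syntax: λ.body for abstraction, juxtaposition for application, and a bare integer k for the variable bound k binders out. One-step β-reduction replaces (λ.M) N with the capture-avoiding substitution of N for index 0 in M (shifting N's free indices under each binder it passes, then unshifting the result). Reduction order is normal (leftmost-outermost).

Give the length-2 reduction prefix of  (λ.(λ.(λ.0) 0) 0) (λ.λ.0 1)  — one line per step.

  start: (λ.(λ.(λ.0) 0) 0) (λ.λ.0 1)
  step 1: (λ.(λ.0) 0) (λ.λ.0 1)
  step 2: (λ.0) (λ.λ.0 1)

Answer: after 2 steps: (λ.0) (λ.λ.0 1)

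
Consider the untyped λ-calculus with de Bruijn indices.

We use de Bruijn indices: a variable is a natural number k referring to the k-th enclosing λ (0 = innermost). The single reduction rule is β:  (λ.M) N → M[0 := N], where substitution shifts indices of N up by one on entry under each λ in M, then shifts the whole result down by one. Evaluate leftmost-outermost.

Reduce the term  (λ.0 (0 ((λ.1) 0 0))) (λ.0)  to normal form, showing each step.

  start: (λ.0 (0 ((λ.1) 0 0))) (λ.0)
  [1] (λ.0) ((λ.0) ((λ.λ.0) (λ.0) (λ.0)))
  [2] (λ.0) ((λ.λ.0) (λ.0) (λ.0))
  [3] (λ.λ.0) (λ.0) (λ.0)
  [4] (λ.0) (λ.0)
  [5] λ.0

Answer: normal form = λ.0  (in 5 steps)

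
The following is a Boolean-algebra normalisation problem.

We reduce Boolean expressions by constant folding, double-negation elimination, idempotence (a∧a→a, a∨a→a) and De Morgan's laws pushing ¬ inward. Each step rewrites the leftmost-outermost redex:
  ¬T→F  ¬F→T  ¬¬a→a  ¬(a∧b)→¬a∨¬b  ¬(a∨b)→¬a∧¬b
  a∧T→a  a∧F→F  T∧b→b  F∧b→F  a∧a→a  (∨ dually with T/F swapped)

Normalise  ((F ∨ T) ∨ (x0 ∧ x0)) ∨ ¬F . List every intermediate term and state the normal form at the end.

  start: ((F ∨ T) ∨ (x0 ∧ x0)) ∨ ¬F
  [1] (T ∨ (x0 ∧ x0)) ∨ ¬F
  [2] T ∨ ¬F
  [3] T

Answer: normal form = T  (in 3 steps)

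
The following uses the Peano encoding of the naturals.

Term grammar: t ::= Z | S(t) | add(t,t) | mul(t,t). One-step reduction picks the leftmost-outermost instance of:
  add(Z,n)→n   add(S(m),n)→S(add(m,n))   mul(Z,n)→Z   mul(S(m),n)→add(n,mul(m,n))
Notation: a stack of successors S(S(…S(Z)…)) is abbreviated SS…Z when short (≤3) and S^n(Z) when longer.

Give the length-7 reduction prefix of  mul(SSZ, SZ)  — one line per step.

  start: mul(SSZ, SZ)
  →1  add(SZ, mul(SZ, SZ))
  →2  S(add(Z, mul(SZ, SZ)))
  →3  S(mul(SZ, SZ))
  →4  S(add(SZ, mul(Z, SZ)))
  →5  S(S(add(Z, mul(Z, SZ))))
  →6  S(S(mul(Z, SZ)))
  →7  SSZ

Answer: after 7 steps: SSZ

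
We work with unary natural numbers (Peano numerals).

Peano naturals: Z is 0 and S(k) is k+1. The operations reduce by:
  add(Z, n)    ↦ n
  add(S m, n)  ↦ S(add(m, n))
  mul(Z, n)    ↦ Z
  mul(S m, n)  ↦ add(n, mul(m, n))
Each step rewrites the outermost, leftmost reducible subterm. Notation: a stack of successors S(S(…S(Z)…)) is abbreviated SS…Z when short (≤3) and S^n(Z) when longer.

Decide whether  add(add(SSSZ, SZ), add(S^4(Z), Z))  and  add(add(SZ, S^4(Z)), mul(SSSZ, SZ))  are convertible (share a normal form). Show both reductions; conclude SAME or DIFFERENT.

Term A:
  start: add(add(SSSZ, SZ), add(S^4(Z), Z))
  [1] add(S(add(SSZ, SZ)), add(S^4(Z), Z))
  [2] S(add(add(SSZ, SZ), add(S^4(Z), Z)))
  [3] S(add(S(add(SZ, SZ)), add(S^4(Z), Z)))
  [4] S(S(add(add(SZ, SZ), add(S^4(Z), Z))))
  [5] S(S(add(S(add(Z, SZ)), add(S^4(Z), Z))))
  [6] S(S(S(add(add(Z, SZ), add(S^4(Z), Z)))))
  [7] S(S(S(add(SZ, add(S^4(Z), Z)))))
  [8] S(S(S(S(add(Z, add(S^4(Z), Z))))))
  [9] S(S(S(S(add(S^4(Z), Z)))))
  [10] S(S(S(S(S(add(SSSZ, Z))))))
  [11] S(S(S(S(S(S(add(SSZ, Z)))))))
  [12] S(S(S(S(S(S(S(add(SZ, Z))))))))
  [13] S(S(S(S(S(S(S(S(add(Z, Z)))))))))
  [14] S^8(Z)

Term B:
  start: add(add(SZ, S^4(Z)), mul(SSSZ, SZ))
  [1] add(S(add(Z, S^4(Z))), mul(SSSZ, SZ))
  [2] S(add(add(Z, S^4(Z)), mul(SSSZ, SZ)))
  [3] S(add(S^4(Z), mul(SSSZ, SZ)))
  [4] S(S(add(SSSZ, mul(SSSZ, SZ))))
  [5] S(S(S(add(SSZ, mul(SSSZ, SZ)))))
  [6] S(S(S(S(add(SZ, mul(SSSZ, SZ))))))
  [7] S(S(S(S(S(add(Z, mul(SSSZ, SZ)))))))
  [8] S(S(S(S(S(mul(SSSZ, SZ))))))
  [9] S(S(S(S(S(add(SZ, mul(SSZ, SZ)))))))
  [10] S(S(S(S(S(S(add(Z, mul(SSZ, SZ))))))))
  [11] S(S(S(S(S(S(mul(SSZ, SZ)))))))
  [12] S(S(S(S(S(S(add(SZ, mul(SZ, SZ))))))))
  [13] S(S(S(S(S(S(S(add(Z, mul(SZ, SZ)))))))))
  [14] S(S(S(S(S(S(S(mul(SZ, SZ))))))))
  [15] S(S(S(S(S(S(S(add(SZ, mul(Z, SZ)))))))))
  [16] S(S(S(S(S(S(S(S(add(Z, mul(Z, SZ))))))))))
  [17] S(S(S(S(S(S(S(S(mul(Z, SZ)))))))))
  [18] S^8(Z)

Answer: SAME — A ⇓ S^8(Z), B ⇓ S^8(Z)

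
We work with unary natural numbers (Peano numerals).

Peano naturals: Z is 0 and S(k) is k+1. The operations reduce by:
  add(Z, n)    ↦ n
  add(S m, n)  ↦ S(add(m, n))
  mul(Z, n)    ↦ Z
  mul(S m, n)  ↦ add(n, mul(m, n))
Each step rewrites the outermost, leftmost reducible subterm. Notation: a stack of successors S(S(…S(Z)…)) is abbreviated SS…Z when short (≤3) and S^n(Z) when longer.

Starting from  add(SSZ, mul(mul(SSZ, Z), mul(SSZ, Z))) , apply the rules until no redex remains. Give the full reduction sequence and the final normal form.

  start: add(SSZ, mul(mul(SSZ, Z), mul(SSZ, Z)))
  step 1: S(add(SZ, mul(mul(SSZ, Z), mul(SSZ, Z))))
  step 2: S(S(add(Z, mul(mul(SSZ, Z), mul(SSZ, Z)))))
  step 3: S(S(mul(mul(SSZ, Z), mul(SSZ, Z))))
  step 4: S(S(mul(add(Z, mul(SZ, Z)), mul(SSZ, Z))))
  step 5: S(S(mul(mul(SZ, Z), mul(SSZ, Z))))
  step 6: S(S(mul(add(Z, mul(Z, Z)), mul(SSZ, Z))))
  step 7: S(S(mul(mul(Z, Z), mul(SSZ, Z))))
  step 8: S(S(mul(Z, mul(SSZ, Z))))
  step 9: SSZ

Answer: normal form = SSZ  (in 9 steps)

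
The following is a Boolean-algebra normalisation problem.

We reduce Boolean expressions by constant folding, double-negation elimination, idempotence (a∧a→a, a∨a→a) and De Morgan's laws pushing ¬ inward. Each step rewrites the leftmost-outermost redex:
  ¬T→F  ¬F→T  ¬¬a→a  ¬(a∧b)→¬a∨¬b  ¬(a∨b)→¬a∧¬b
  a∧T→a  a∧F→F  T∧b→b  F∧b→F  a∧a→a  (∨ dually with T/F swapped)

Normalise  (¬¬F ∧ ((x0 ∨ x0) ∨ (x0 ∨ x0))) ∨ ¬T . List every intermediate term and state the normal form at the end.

Answer: normal form = F  (in 4 steps)

Working:
  start: (¬¬F ∧ ((x0 ∨ x0) ∨ (x0 ∨ x0))) ∨ ¬T
  step 1: (F ∧ ((x0 ∨ x0) ∨ (x0 ∨ x0))) ∨ ¬T
  step 2: F ∨ ¬T
  step 3: ¬T
  step 4: F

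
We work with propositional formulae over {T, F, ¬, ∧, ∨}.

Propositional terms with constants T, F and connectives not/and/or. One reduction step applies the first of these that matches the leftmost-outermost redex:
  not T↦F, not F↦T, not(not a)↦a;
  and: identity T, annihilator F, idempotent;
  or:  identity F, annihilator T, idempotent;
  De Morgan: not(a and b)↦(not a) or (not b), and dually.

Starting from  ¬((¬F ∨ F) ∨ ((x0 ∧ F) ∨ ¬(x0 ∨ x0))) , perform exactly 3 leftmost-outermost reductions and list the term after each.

  start: ¬((¬F ∨ F) ∨ ((x0 ∧ F) ∨ ¬(x0 ∨ x0)))
  [1] ¬(¬F ∨ F) ∧ ¬((x0 ∧ F) ∨ ¬(x0 ∨ x0))
  [2] (¬¬F ∧ ¬F) ∧ ¬((x0 ∧ F) ∨ ¬(x0 ∨ x0))
  [3] (F ∧ ¬F) ∧ ¬((x0 ∧ F) ∨ ¬(x0 ∨ x0))

Answer: after 3 steps: (F ∧ ¬F) ∧ ¬((x0 ∧ F) ∨ ¬(x0 ∨ x0))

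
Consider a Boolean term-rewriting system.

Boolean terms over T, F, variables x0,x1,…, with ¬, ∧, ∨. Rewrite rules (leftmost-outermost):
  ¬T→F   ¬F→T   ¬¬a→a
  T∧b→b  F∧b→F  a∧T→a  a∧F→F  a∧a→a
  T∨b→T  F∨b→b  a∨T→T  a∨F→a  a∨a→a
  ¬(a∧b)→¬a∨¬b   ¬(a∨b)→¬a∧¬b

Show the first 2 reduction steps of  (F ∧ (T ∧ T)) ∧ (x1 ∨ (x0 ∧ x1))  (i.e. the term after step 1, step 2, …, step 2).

  start: (F ∧ (T ∧ T)) ∧ (x1 ∨ (x0 ∧ x1))
  →1  F ∧ (x1 ∨ (x0 ∧ x1))
  →2  F

Answer: after 2 steps: F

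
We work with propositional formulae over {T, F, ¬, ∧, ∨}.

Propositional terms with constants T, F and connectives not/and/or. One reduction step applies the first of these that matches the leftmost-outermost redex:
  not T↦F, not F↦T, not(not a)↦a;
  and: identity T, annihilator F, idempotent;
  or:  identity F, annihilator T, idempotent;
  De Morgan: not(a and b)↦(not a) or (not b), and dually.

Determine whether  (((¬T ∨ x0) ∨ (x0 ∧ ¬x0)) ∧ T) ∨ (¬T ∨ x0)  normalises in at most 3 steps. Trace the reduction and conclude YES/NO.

  start: (((¬T ∨ x0) ∨ (x0 ∧ ¬x0)) ∧ T) ∨ (¬T ∨ x0)
  →1  ((¬T ∨ x0) ∨ (x0 ∧ ¬x0)) ∨ (¬T ∨ x0)
  →2  ((F ∨ x0) ∨ (x0 ∧ ¬x0)) ∨ (¬T ∨ x0)
  →3  (x0 ∨ (x0 ∧ ¬x0)) ∨ (¬T ∨ x0)

Answer: NO — after 3 steps the term is (x0 ∨ (x0 ∧ ¬x0)) ∨ (¬T ∨ x0), not yet normal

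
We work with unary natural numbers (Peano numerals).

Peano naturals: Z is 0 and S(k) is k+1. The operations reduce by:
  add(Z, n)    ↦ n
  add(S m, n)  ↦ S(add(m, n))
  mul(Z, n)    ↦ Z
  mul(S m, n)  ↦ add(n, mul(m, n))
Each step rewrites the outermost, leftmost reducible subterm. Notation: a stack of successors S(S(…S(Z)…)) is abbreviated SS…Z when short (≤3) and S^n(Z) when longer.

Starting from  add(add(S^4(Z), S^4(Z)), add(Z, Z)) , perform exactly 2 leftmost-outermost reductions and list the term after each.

  start: add(add(S^4(Z), S^4(Z)), add(Z, Z))
  →1  add(S(add(SSSZ, S^4(Z))), add(Z, Z))
  →2  S(add(add(SSSZ, S^4(Z)), add(Z, Z)))

Answer: after 2 steps: S(add(add(SSSZ, S^4(Z)), add(Z, Z)))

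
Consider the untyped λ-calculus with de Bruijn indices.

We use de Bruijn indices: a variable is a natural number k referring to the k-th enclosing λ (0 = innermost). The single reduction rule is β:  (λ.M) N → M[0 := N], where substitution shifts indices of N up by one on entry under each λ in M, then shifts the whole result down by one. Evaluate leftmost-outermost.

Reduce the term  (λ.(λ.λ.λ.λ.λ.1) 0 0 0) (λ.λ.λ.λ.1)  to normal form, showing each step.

Answer: normal form = λ.λ.1  (in 4 steps)

Working:
  start: (λ.(λ.λ.λ.λ.λ.1) 0 0 0) (λ.λ.λ.λ.1)
  [1] (λ.λ.λ.λ.λ.1) (λ.λ.λ.λ.1) (λ.λ.λ.λ.1) (λ.λ.λ.λ.1)
  [2] (λ.λ.λ.λ.1) (λ.λ.λ.λ.1) (λ.λ.λ.λ.1)
  [3] (λ.λ.λ.1) (λ.λ.λ.λ.1)
  [4] λ.λ.1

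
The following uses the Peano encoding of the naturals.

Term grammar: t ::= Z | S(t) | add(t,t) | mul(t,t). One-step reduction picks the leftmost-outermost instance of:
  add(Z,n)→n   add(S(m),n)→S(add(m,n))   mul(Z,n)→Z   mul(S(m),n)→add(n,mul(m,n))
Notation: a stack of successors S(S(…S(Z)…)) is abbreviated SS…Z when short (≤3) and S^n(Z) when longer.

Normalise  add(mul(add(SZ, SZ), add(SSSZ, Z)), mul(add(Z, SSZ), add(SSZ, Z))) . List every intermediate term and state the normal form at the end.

Answer: normal form = S^10(Z)  (in 44 steps)

Derivation:
  start: add(mul(add(SZ, SZ), add(SSSZ, Z)), mul(add(Z, SSZ), add(SSZ, Z)))
  →1  add(mul(S(add(Z, SZ)), add(SSSZ, Z)), mul(add(Z, SSZ), add(SSZ, Z)))
  →2  add(add(add(SSSZ, Z), mul(add(Z, SZ), add(SSSZ, Z))), mul(add(Z, SSZ), add(SSZ, Z)))
  →3  add(add(S(add(SSZ, Z)), mul(add(Z, SZ), add(SSSZ, Z))), mul(add(Z, SSZ), add(SSZ, Z)))
  →4  add(S(add(add(SSZ, Z), mul(add(Z, SZ), add(SSSZ, Z)))), mul(add(Z, SSZ), add(SSZ, Z)))
  →5  S(add(add(add(SSZ, Z), mul(add(Z, SZ), add(SSSZ, Z))), mul(add(Z, SSZ), add(SSZ, Z))))
  →6  S(add(add(S(add(SZ, Z)), mul(add(Z, SZ), add(SSSZ, Z))), mul(add(Z, SSZ), add(SSZ, Z))))
  →7  S(add(S(add(add(SZ, Z), mul(add(Z, SZ), add(SSSZ, Z)))), mul(add(Z, SSZ), add(SSZ, Z))))
  →8  S(S(add(add(add(SZ, Z), mul(add(Z, SZ), add(SSSZ, Z))), mul(add(Z, SSZ), add(SSZ, Z)))))
  →9  S(S(add(add(S(add(Z, Z)), mul(add(Z, SZ), add(SSSZ, Z))), mul(add(Z, SSZ), add(SSZ, Z)))))
  →10  S(S(add(S(add(add(Z, Z), mul(add(Z, SZ), add(SSSZ, Z)))), mul(add(Z, SSZ), add(SSZ, Z)))))
  →11  S(S(S(add(add(add(Z, Z), mul(add(Z, SZ), add(SSSZ, Z))), mul(add(Z, SSZ), add(SSZ, Z))))))
  →12  S(S(S(add(add(Z, mul(add(Z, SZ), add(SSSZ, Z))), mul(add(Z, SSZ), add(SSZ, Z))))))
  →13  S(S(S(add(mul(add(Z, SZ), add(SSSZ, Z)), mul(add(Z, SSZ), add(SSZ, Z))))))
  →14  S(S(S(add(mul(SZ, add(SSSZ, Z)), mul(add(Z, SSZ), add(SSZ, Z))))))
  →15  S(S(S(add(add(add(SSSZ, Z), mul(Z, add(SSSZ, Z))), mul(add(Z, SSZ), add(SSZ, Z))))))
  →16  S(S(S(add(add(S(add(SSZ, Z)), mul(Z, add(SSSZ, Z))), mul(add(Z, SSZ), add(SSZ, Z))))))
  →17  S(S(S(add(S(add(add(SSZ, Z), mul(Z, add(SSSZ, Z)))), mul(add(Z, SSZ), add(SSZ, Z))))))
  →18  S(S(S(S(add(add(add(SSZ, Z), mul(Z, add(SSSZ, Z))), mul(add(Z, SSZ), add(SSZ, Z)))))))
  →19  S(S(S(S(add(add(S(add(SZ, Z)), mul(Z, add(SSSZ, Z))), mul(add(Z, SSZ), add(SSZ, Z)))))))
  →20  S(S(S(S(add(S(add(add(SZ, Z), mul(Z, add(SSSZ, Z)))), mul(add(Z, SSZ), add(SSZ, Z)))))))
  →21  S(S(S(S(S(add(add(add(SZ, Z), mul(Z, add(SSSZ, Z))), mul(add(Z, SSZ), add(SSZ, Z))))))))
  →22  S(S(S(S(S(add(add(S(add(Z, Z)), mul(Z, add(SSSZ, Z))), mul(add(Z, SSZ), add(SSZ, Z))))))))
  →23  S(S(S(S(S(add(S(add(add(Z, Z), mul(Z, add(SSSZ, Z)))), mul(add(Z, SSZ), add(SSZ, Z))))))))
  →24  S(S(S(S(S(S(add(add(add(Z, Z), mul(Z, add(SSSZ, Z))), mul(add(Z, SSZ), add(SSZ, Z)))))))))
  →25  S(S(S(S(S(S(add(add(Z, mul(Z, add(SSSZ, Z))), mul(add(Z, SSZ), add(SSZ, Z)))))))))
  →26  S(S(S(S(S(S(add(mul(Z, add(SSSZ, Z)), mul(add(Z, SSZ), add(SSZ, Z)))))))))
  →27  S(S(S(S(S(S(add(Z, mul(add(Z, SSZ), add(SSZ, Z)))))))))
  →28  S(S(S(S(S(S(mul(add(Z, SSZ), add(SSZ, Z))))))))
  →29  S(S(S(S(S(S(mul(SSZ, add(SSZ, Z))))))))
  →30  S(S(S(S(S(S(add(add(SSZ, Z), mul(SZ, add(SSZ, Z)))))))))
  →31  S(S(S(S(S(S(add(S(add(SZ, Z)), mul(SZ, add(SSZ, Z)))))))))
  →32  S(S(S(S(S(S(S(add(add(SZ, Z), mul(SZ, add(SSZ, Z))))))))))
  →33  S(S(S(S(S(S(S(add(S(add(Z, Z)), mul(SZ, add(SSZ, Z))))))))))
  →34  S(S(S(S(S(S(S(S(add(add(Z, Z), mul(SZ, add(SSZ, Z)))))))))))
  →35  S(S(S(S(S(S(S(S(add(Z, mul(SZ, add(SSZ, Z)))))))))))
  →36  S(S(S(S(S(S(S(S(mul(SZ, add(SSZ, Z))))))))))
  →37  S(S(S(S(S(S(S(S(add(add(SSZ, Z), mul(Z, add(SSZ, Z)))))))))))
  →38  S(S(S(S(S(S(S(S(add(S(add(SZ, Z)), mul(Z, add(SSZ, Z)))))))))))
  →39  S(S(S(S(S(S(S(S(S(add(add(SZ, Z), mul(Z, add(SSZ, Z))))))))))))
  →40  S(S(S(S(S(S(S(S(S(add(S(add(Z, Z)), mul(Z, add(SSZ, Z))))))))))))
  →41  S(S(S(S(S(S(S(S(S(S(add(add(Z, Z), mul(Z, add(SSZ, Z)))))))))))))
  →42  S(S(S(S(S(S(S(S(S(S(add(Z, mul(Z, add(SSZ, Z)))))))))))))
  →43  S(S(S(S(S(S(S(S(S(S(mul(Z, add(SSZ, Z))))))))))))
  →44  S^10(Z)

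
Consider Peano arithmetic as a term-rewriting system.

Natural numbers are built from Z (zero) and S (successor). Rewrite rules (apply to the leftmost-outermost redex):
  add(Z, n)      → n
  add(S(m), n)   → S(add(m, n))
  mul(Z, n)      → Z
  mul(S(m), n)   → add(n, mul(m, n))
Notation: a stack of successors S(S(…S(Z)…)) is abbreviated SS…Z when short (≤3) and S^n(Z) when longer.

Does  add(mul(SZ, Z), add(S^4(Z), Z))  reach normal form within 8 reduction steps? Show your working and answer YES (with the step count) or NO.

  start: add(mul(SZ, Z), add(S^4(Z), Z))
  [1] add(add(Z, mul(Z, Z)), add(S^4(Z), Z))
  [2] add(mul(Z, Z), add(S^4(Z), Z))
  [3] add(Z, add(S^4(Z), Z))
  [4] add(S^4(Z), Z)
  [5] S(add(SSSZ, Z))
  [6] S(S(add(SSZ, Z)))
  [7] S(S(S(add(SZ, Z))))
  [8] S(S(S(S(add(Z, Z)))))

Answer: NO — after 8 steps the term is S(S(S(S(add(Z, Z))))), not yet normal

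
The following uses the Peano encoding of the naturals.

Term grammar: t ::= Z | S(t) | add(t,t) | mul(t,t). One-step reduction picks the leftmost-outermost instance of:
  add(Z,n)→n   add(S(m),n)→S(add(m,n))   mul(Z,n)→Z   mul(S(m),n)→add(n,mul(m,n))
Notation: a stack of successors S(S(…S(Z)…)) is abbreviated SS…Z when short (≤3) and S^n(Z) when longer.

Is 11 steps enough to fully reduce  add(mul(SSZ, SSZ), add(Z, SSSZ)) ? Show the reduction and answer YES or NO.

Answer: NO — after 11 steps the term is S(S(S(S(add(add(Z, mul(Z, SSZ)), add(Z, SSSZ)))))), not yet normal

Working:
  start: add(mul(SSZ, SSZ), add(Z, SSSZ))
  →1  add(add(SSZ, mul(SZ, SSZ)), add(Z, SSSZ))
  →2  add(S(add(SZ, mul(SZ, SSZ))), add(Z, SSSZ))
  →3  S(add(add(SZ, mul(SZ, SSZ)), add(Z, SSSZ)))
  →4  S(add(S(add(Z, mul(SZ, SSZ))), add(Z, SSSZ)))
  →5  S(S(add(add(Z, mul(SZ, SSZ)), add(Z, SSSZ))))
  →6  S(S(add(mul(SZ, SSZ), add(Z, SSSZ))))
  →7  S(S(add(add(SSZ, mul(Z, SSZ)), add(Z, SSSZ))))
  →8  S(S(add(S(add(SZ, mul(Z, SSZ))), add(Z, SSSZ))))
  →9  S(S(S(add(add(SZ, mul(Z, SSZ)), add(Z, SSSZ)))))
  →10  S(S(S(add(S(add(Z, mul(Z, SSZ))), add(Z, SSSZ)))))
  →11  S(S(S(S(add(add(Z, mul(Z, SSZ)), add(Z, SSSZ))))))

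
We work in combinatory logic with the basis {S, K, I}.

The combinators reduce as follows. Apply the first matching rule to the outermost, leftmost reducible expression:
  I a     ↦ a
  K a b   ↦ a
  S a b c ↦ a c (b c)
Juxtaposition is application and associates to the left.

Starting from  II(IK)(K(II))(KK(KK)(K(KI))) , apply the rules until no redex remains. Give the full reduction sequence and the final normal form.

  start: II(IK)(K(II))(KK(KK)(K(KI)))
  →1  I(IK)(K(II))(KK(KK)(K(KI)))
  →2  IK(K(II))(KK(KK)(K(KI)))
  →3  K(K(II))(KK(KK)(K(KI)))
  →4  K(II)
  →5  KI

Answer: normal form = KI  (in 5 steps)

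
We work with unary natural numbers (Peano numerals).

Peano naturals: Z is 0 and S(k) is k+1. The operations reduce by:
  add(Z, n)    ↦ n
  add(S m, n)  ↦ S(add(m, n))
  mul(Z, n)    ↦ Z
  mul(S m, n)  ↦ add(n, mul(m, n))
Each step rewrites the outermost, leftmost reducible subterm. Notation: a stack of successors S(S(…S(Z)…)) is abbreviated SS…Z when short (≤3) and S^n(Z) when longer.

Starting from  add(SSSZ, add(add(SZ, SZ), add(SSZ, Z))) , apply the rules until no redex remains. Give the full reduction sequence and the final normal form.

  start: add(SSSZ, add(add(SZ, SZ), add(SSZ, Z)))
  step 1: S(add(SSZ, add(add(SZ, SZ), add(SSZ, Z))))
  step 2: S(S(add(SZ, add(add(SZ, SZ), add(SSZ, Z)))))
  step 3: S(S(S(add(Z, add(add(SZ, SZ), add(SSZ, Z))))))
  step 4: S(S(S(add(add(SZ, SZ), add(SSZ, Z)))))
  step 5: S(S(S(add(S(add(Z, SZ)), add(SSZ, Z)))))
  step 6: S(S(S(S(add(add(Z, SZ), add(SSZ, Z))))))
  step 7: S(S(S(S(add(SZ, add(SSZ, Z))))))
  step 8: S(S(S(S(S(add(Z, add(SSZ, Z)))))))
  step 9: S(S(S(S(S(add(SSZ, Z))))))
  step 10: S(S(S(S(S(S(add(SZ, Z)))))))
  step 11: S(S(S(S(S(S(S(add(Z, Z))))))))
  step 12: S^7(Z)

Answer: normal form = S^7(Z)  (in 12 steps)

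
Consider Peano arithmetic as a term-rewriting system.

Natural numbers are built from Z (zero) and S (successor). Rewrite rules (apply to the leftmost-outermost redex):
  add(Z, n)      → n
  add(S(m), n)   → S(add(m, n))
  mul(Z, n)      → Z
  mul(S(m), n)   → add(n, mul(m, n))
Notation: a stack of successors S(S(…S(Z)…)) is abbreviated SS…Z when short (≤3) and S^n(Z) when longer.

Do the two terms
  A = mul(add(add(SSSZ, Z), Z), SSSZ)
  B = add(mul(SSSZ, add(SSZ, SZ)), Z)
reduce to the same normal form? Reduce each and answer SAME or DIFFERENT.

Term A:
  start: mul(add(add(SSSZ, Z), Z), SSSZ)
  →1  mul(add(S(add(SSZ, Z)), Z), SSSZ)
  →2  mul(S(add(add(SSZ, Z), Z)), SSSZ)
  →3  add(SSSZ, mul(add(add(SSZ, Z), Z), SSSZ))
  →4  S(add(SSZ, mul(add(add(SSZ, Z), Z), SSSZ)))
  →5  S(S(add(SZ, mul(add(add(SSZ, Z), Z), SSSZ))))
  →6  S(S(S(add(Z, mul(add(add(SSZ, Z), Z), SSSZ)))))
  →7  S(S(S(mul(add(add(SSZ, Z), Z), SSSZ))))
  →8  S(S(S(mul(add(S(add(SZ, Z)), Z), SSSZ))))
  →9  S(S(S(mul(S(add(add(SZ, Z), Z)), SSSZ))))
  →10  S(S(S(add(SSSZ, mul(add(add(SZ, Z), Z), SSSZ)))))
  →11  S(S(S(S(add(SSZ, mul(add(add(SZ, Z), Z), SSSZ))))))
  →12  S(S(S(S(S(add(SZ, mul(add(add(SZ, Z), Z), SSSZ)))))))
  →13  S(S(S(S(S(S(add(Z, mul(add(add(SZ, Z), Z), SSSZ))))))))
  →14  S(S(S(S(S(S(mul(add(add(SZ, Z), Z), SSSZ)))))))
  →15  S(S(S(S(S(S(mul(add(S(add(Z, Z)), Z), SSSZ)))))))
  →16  S(S(S(S(S(S(mul(S(add(add(Z, Z), Z)), SSSZ)))))))
  →17  S(S(S(S(S(S(add(SSSZ, mul(add(add(Z, Z), Z), SSSZ))))))))
  →18  S(S(S(S(S(S(S(add(SSZ, mul(add(add(Z, Z), Z), SSSZ)))))))))
  →19  S(S(S(S(S(S(S(S(add(SZ, mul(add(add(Z, Z), Z), SSSZ))))))))))
  →20  S(S(S(S(S(S(S(S(S(add(Z, mul(add(add(Z, Z), Z), SSSZ)))))))))))
  →21  S(S(S(S(S(S(S(S(S(mul(add(add(Z, Z), Z), SSSZ))))))))))
  →22  S(S(S(S(S(S(S(S(S(mul(add(Z, Z), SSSZ))))))))))
  →23  S(S(S(S(S(S(S(S(S(mul(Z, SSSZ))))))))))
  →24  S^9(Z)

Term B:
  start: add(mul(SSSZ, add(SSZ, SZ)), Z)
  →1  add(add(add(SSZ, SZ), mul(SSZ, add(SSZ, SZ))), Z)
  →2  add(add(S(add(SZ, SZ)), mul(SSZ, add(SSZ, SZ))), Z)
  →3  add(S(add(add(SZ, SZ), mul(SSZ, add(SSZ, SZ)))), Z)
  →4  S(add(add(add(SZ, SZ), mul(SSZ, add(SSZ, SZ))), Z))
  →5  S(add(add(S(add(Z, SZ)), mul(SSZ, add(SSZ, SZ))), Z))
  →6  S(add(S(add(add(Z, SZ), mul(SSZ, add(SSZ, SZ)))), Z))
  →7  S(S(add(add(add(Z, SZ), mul(SSZ, add(SSZ, SZ))), Z)))
  →8  S(S(add(add(SZ, mul(SSZ, add(SSZ, SZ))), Z)))
  →9  S(S(add(S(add(Z, mul(SSZ, add(SSZ, SZ)))), Z)))
  →10  S(S(S(add(add(Z, mul(SSZ, add(SSZ, SZ))), Z))))
  →11  S(S(S(add(mul(SSZ, add(SSZ, SZ)), Z))))
  →12  S(S(S(add(add(add(SSZ, SZ), mul(SZ, add(SSZ, SZ))), Z))))
  →13  S(S(S(add(add(S(add(SZ, SZ)), mul(SZ, add(SSZ, SZ))), Z))))
  →14  S(S(S(add(S(add(add(SZ, SZ), mul(SZ, add(SSZ, SZ)))), Z))))
  →15  S(S(S(S(add(add(add(SZ, SZ), mul(SZ, add(SSZ, SZ))), Z)))))
  →16  S(S(S(S(add(add(S(add(Z, SZ)), mul(SZ, add(SSZ, SZ))), Z)))))
  →17  S(S(S(S(add(S(add(add(Z, SZ), mul(SZ, add(SSZ, SZ)))), Z)))))
  →18  S(S(S(S(S(add(add(add(Z, SZ), mul(SZ, add(SSZ, SZ))), Z))))))
  →19  S(S(S(S(S(add(add(SZ, mul(SZ, add(SSZ, SZ))), Z))))))
  →20  S(S(S(S(S(add(S(add(Z, mul(SZ, add(SSZ, SZ)))), Z))))))
  →21  S(S(S(S(S(S(add(add(Z, mul(SZ, add(SSZ, SZ))), Z)))))))
  →22  S(S(S(S(S(S(add(mul(SZ, add(SSZ, SZ)), Z)))))))
  →23  S(S(S(S(S(S(add(add(add(SSZ, SZ), mul(Z, add(SSZ, SZ))), Z)))))))
  →24  S(S(S(S(S(S(add(add(S(add(SZ, SZ)), mul(Z, add(SSZ, SZ))), Z)))))))
  →25  S(S(S(S(S(S(add(S(add(add(SZ, SZ), mul(Z, add(SSZ, SZ)))), Z)))))))
  →26  S(S(S(S(S(S(S(add(add(add(SZ, SZ), mul(Z, add(SSZ, SZ))), Z))))))))
  →27  S(S(S(S(S(S(S(add(add(S(add(Z, SZ)), mul(Z, add(SSZ, SZ))), Z))))))))
  →28  S(S(S(S(S(S(S(add(S(add(add(Z, SZ), mul(Z, add(SSZ, SZ)))), Z))))))))
  →29  S(S(S(S(S(S(S(S(add(add(add(Z, SZ), mul(Z, add(SSZ, SZ))), Z)))))))))
  →30  S(S(S(S(S(S(S(S(add(add(SZ, mul(Z, add(SSZ, SZ))), Z)))))))))
  →31  S(S(S(S(S(S(S(S(add(S(add(Z, mul(Z, add(SSZ, SZ)))), Z)))))))))
  →32  S(S(S(S(S(S(S(S(S(add(add(Z, mul(Z, add(SSZ, SZ))), Z))))))))))
  →33  S(S(S(S(S(S(S(S(S(add(mul(Z, add(SSZ, SZ)), Z))))))))))
  →34  S(S(S(S(S(S(S(S(S(add(Z, Z))))))))))
  →35  S^9(Z)

Answer: SAME — A ⇓ S^9(Z), B ⇓ S^9(Z)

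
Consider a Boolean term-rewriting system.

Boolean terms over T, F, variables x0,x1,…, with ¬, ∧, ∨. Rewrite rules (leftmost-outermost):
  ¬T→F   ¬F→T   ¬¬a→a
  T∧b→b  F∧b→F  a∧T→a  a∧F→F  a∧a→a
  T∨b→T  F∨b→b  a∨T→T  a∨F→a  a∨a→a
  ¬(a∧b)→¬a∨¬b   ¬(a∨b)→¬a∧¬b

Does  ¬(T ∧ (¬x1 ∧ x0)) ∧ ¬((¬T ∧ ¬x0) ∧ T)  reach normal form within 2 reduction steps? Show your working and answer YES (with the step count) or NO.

  start: ¬(T ∧ (¬x1 ∧ x0)) ∧ ¬((¬T ∧ ¬x0) ∧ T)
  →1  (¬T ∨ ¬(¬x1 ∧ x0)) ∧ ¬((¬T ∧ ¬x0) ∧ T)
  →2  (F ∨ ¬(¬x1 ∧ x0)) ∧ ¬((¬T ∧ ¬x0) ∧ T)

Answer: NO — after 2 steps the term is (F ∨ ¬(¬x1 ∧ x0)) ∧ ¬((¬T ∧ ¬x0) ∧ T), not yet normal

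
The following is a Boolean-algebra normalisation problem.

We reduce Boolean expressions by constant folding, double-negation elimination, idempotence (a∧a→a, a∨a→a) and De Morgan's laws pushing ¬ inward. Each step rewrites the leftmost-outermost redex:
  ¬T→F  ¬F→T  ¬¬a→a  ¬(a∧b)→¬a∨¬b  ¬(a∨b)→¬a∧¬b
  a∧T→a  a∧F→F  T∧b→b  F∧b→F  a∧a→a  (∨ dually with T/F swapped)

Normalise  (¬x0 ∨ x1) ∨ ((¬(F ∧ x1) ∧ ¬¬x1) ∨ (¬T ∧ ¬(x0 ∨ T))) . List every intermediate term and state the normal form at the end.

Answer: normal form = (¬x0 ∨ x1) ∨ x1  (in 8 steps)

Reduction:
  start: (¬x0 ∨ x1) ∨ ((¬(F ∧ x1) ∧ ¬¬x1) ∨ (¬T ∧ ¬(x0 ∨ T)))
  [1] (¬x0 ∨ x1) ∨ (((¬F ∨ ¬x1) ∧ ¬¬x1) ∨ (¬T ∧ ¬(x0 ∨ T)))
  [2] (¬x0 ∨ x1) ∨ (((T ∨ ¬x1) ∧ ¬¬x1) ∨ (¬T ∧ ¬(x0 ∨ T)))
  [3] (¬x0 ∨ x1) ∨ ((T ∧ ¬¬x1) ∨ (¬T ∧ ¬(x0 ∨ T)))
  [4] (¬x0 ∨ x1) ∨ (¬¬x1 ∨ (¬T ∧ ¬(x0 ∨ T)))
  [5] (¬x0 ∨ x1) ∨ (x1 ∨ (¬T ∧ ¬(x0 ∨ T)))
  [6] (¬x0 ∨ x1) ∨ (x1 ∨ (F ∧ ¬(x0 ∨ T)))
  [7] (¬x0 ∨ x1) ∨ (x1 ∨ F)
  [8] (¬x0 ∨ x1) ∨ x1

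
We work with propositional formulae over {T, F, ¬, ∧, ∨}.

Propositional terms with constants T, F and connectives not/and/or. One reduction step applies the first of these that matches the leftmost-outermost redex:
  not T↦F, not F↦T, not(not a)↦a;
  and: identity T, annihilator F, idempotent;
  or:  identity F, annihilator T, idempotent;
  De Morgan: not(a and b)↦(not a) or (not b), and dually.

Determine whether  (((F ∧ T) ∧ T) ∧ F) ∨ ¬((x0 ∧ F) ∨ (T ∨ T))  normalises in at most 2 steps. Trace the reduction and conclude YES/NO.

  start: (((F ∧ T) ∧ T) ∧ F) ∨ ¬((x0 ∧ F) ∨ (T ∨ T))
  step 1: F ∨ ¬((x0 ∧ F) ∨ (T ∨ T))
  step 2: ¬((x0 ∧ F) ∨ (T ∨ T))

Answer: NO — after 2 steps the term is ¬((x0 ∧ F) ∨ (T ∨ T)), not yet normal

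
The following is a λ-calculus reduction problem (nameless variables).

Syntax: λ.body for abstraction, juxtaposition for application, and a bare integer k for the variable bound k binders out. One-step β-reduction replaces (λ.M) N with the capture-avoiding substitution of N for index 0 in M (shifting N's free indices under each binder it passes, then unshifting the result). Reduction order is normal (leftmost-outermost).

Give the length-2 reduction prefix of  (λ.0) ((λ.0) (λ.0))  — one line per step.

  start: (λ.0) ((λ.0) (λ.0))
  →1  (λ.0) (λ.0)
  →2  λ.0

Answer: after 2 steps: λ.0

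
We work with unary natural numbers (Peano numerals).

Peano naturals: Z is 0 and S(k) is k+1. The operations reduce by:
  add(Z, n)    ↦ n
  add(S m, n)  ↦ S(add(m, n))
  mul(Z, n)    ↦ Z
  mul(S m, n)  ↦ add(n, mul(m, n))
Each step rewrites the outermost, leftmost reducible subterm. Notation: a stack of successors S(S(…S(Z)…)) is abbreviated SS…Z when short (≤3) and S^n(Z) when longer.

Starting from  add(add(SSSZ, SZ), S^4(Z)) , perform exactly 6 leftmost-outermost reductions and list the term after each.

Answer: after 6 steps: S(S(S(add(add(Z, SZ), S^4(Z)))))

Working:
  start: add(add(SSSZ, SZ), S^4(Z))
  [1] add(S(add(SSZ, SZ)), S^4(Z))
  [2] S(add(add(SSZ, SZ), S^4(Z)))
  [3] S(add(S(add(SZ, SZ)), S^4(Z)))
  [4] S(S(add(add(SZ, SZ), S^4(Z))))
  [5] S(S(add(S(add(Z, SZ)), S^4(Z))))
  [6] S(S(S(add(add(Z, SZ), S^4(Z)))))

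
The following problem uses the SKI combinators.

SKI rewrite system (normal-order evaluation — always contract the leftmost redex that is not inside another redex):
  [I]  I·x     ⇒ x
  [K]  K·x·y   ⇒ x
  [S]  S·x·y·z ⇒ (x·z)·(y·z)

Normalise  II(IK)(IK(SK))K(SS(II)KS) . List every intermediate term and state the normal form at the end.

Answer: normal form = SK  (in 6 steps)

Derivation:
  start: II(IK)(IK(SK))K(SS(II)KS)
  step 1: I(IK)(IK(SK))K(SS(II)KS)
  step 2: IK(IK(SK))K(SS(II)KS)
  step 3: K(IK(SK))K(SS(II)KS)
  step 4: IK(SK)(SS(II)KS)
  step 5: K(SK)(SS(II)KS)
  step 6: SK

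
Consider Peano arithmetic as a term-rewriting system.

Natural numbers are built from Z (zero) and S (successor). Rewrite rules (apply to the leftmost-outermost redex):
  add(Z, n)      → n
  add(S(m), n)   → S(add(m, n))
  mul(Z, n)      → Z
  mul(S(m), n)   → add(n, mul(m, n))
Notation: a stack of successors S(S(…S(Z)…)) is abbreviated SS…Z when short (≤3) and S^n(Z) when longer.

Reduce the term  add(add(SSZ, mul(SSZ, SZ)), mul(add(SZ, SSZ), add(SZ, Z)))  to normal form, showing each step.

  start: add(add(SSZ, mul(SSZ, SZ)), mul(add(SZ, SSZ), add(SZ, Z)))
  →1  add(S(add(SZ, mul(SSZ, SZ))), mul(add(SZ, SSZ), add(SZ, Z)))
  →2  S(add(add(SZ, mul(SSZ, SZ)), mul(add(SZ, SSZ), add(SZ, Z))))
  →3  S(add(S(add(Z, mul(SSZ, SZ))), mul(add(SZ, SSZ), add(SZ, Z))))
  →4  S(S(add(add(Z, mul(SSZ, SZ)), mul(add(SZ, SSZ), add(SZ, Z)))))
  →5  S(S(add(mul(SSZ, SZ), mul(add(SZ, SSZ), add(SZ, Z)))))
  →6  S(S(add(add(SZ, mul(SZ, SZ)), mul(add(SZ, SSZ), add(SZ, Z)))))
  →7  S(S(add(S(add(Z, mul(SZ, SZ))), mul(add(SZ, SSZ), add(SZ, Z)))))
  →8  S(S(S(add(add(Z, mul(SZ, SZ)), mul(add(SZ, SSZ), add(SZ, Z))))))
  →9  S(S(S(add(mul(SZ, SZ), mul(add(SZ, SSZ), add(SZ, Z))))))
  →10  S(S(S(add(add(SZ, mul(Z, SZ)), mul(add(SZ, SSZ), add(SZ, Z))))))
  →11  S(S(S(add(S(add(Z, mul(Z, SZ))), mul(add(SZ, SSZ), add(SZ, Z))))))
  →12  S(S(S(S(add(add(Z, mul(Z, SZ)), mul(add(SZ, SSZ), add(SZ, Z)))))))
  →13  S(S(S(S(add(mul(Z, SZ), mul(add(SZ, SSZ), add(SZ, Z)))))))
  →14  S(S(S(S(add(Z, mul(add(SZ, SSZ), add(SZ, Z)))))))
  →15  S(S(S(S(mul(add(SZ, SSZ), add(SZ, Z))))))
  →16  S(S(S(S(mul(S(add(Z, SSZ)), add(SZ, Z))))))
  →17  S(S(S(S(add(add(SZ, Z), mul(add(Z, SSZ), add(SZ, Z)))))))
  →18  S(S(S(S(add(S(add(Z, Z)), mul(add(Z, SSZ), add(SZ, Z)))))))
  →19  S(S(S(S(S(add(add(Z, Z), mul(add(Z, SSZ), add(SZ, Z))))))))
  →20  S(S(S(S(S(add(Z, mul(add(Z, SSZ), add(SZ, Z))))))))
  →21  S(S(S(S(S(mul(add(Z, SSZ), add(SZ, Z)))))))
  →22  S(S(S(S(S(mul(SSZ, add(SZ, Z)))))))
  →23  S(S(S(S(S(add(add(SZ, Z), mul(SZ, add(SZ, Z))))))))
  →24  S(S(S(S(S(add(S(add(Z, Z)), mul(SZ, add(SZ, Z))))))))
  →25  S(S(S(S(S(S(add(add(Z, Z), mul(SZ, add(SZ, Z)))))))))
  →26  S(S(S(S(S(S(add(Z, mul(SZ, add(SZ, Z)))))))))
  →27  S(S(S(S(S(S(mul(SZ, add(SZ, Z))))))))
  →28  S(S(S(S(S(S(add(add(SZ, Z), mul(Z, add(SZ, Z)))))))))
  →29  S(S(S(S(S(S(add(S(add(Z, Z)), mul(Z, add(SZ, Z)))))))))
  →30  S(S(S(S(S(S(S(add(add(Z, Z), mul(Z, add(SZ, Z))))))))))
  →31  S(S(S(S(S(S(S(add(Z, mul(Z, add(SZ, Z))))))))))
  →32  S(S(S(S(S(S(S(mul(Z, add(SZ, Z)))))))))
  →33  S^7(Z)

Answer: normal form = S^7(Z)  (in 33 steps)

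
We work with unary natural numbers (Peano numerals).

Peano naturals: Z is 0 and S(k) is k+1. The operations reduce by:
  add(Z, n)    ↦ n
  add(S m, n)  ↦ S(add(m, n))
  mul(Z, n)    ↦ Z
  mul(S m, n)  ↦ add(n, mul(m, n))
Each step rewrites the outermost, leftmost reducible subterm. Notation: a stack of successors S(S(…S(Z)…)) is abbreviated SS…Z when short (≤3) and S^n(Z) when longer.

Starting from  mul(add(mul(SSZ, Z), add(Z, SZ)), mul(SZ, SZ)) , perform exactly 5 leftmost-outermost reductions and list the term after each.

  start: mul(add(mul(SSZ, Z), add(Z, SZ)), mul(SZ, SZ))
  →1  mul(add(add(Z, mul(SZ, Z)), add(Z, SZ)), mul(SZ, SZ))
  →2  mul(add(mul(SZ, Z), add(Z, SZ)), mul(SZ, SZ))
  →3  mul(add(add(Z, mul(Z, Z)), add(Z, SZ)), mul(SZ, SZ))
  →4  mul(add(mul(Z, Z), add(Z, SZ)), mul(SZ, SZ))
  →5  mul(add(Z, add(Z, SZ)), mul(SZ, SZ))

Answer: after 5 steps: mul(add(Z, add(Z, SZ)), mul(SZ, SZ))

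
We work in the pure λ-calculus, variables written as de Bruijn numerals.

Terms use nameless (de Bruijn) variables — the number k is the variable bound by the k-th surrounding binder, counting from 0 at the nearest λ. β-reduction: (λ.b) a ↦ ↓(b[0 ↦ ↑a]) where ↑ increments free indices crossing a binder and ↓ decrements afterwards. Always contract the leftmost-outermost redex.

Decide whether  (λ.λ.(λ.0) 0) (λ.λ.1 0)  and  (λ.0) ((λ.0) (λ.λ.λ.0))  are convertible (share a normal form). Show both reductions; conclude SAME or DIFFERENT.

Answer: DIFFERENT — A ⇓ λ.0, B ⇓ λ.λ.λ.0

Working:
Term A:
  start: (λ.λ.(λ.0) 0) (λ.λ.1 0)
  [1] λ.(λ.0) 0
  [2] λ.0

Term B:
  start: (λ.0) ((λ.0) (λ.λ.λ.0))
  [1] (λ.0) (λ.λ.λ.0)
  [2] λ.λ.λ.0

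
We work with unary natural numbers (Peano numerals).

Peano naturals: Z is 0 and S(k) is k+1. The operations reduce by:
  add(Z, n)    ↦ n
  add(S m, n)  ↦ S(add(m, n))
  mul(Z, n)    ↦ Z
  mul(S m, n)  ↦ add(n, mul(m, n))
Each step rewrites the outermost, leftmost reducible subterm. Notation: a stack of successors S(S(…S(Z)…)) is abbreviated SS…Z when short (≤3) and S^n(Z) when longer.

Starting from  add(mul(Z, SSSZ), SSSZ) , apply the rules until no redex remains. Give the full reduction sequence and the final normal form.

Answer: normal form = SSSZ  (in 2 steps)

Derivation:
  start: add(mul(Z, SSSZ), SSSZ)
  →1  add(Z, SSSZ)
  →2  SSSZ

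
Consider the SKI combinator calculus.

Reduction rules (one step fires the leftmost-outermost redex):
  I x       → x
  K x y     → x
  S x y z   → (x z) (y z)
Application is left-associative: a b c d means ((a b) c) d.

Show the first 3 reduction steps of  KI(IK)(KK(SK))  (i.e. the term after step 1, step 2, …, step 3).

  start: KI(IK)(KK(SK))
  →1  I(KK(SK))
  →2  KK(SK)
  →3  K

Answer: after 3 steps: K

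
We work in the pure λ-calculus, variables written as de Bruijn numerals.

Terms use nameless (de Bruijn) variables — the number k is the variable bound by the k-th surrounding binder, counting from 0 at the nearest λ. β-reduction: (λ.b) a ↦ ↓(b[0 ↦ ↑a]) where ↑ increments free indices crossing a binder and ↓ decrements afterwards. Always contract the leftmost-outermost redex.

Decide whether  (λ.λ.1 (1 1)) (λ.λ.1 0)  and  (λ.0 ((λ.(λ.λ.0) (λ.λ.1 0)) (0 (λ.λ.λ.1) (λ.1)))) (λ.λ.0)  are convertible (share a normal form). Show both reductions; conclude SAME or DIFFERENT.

Term A:
  start: (λ.λ.1 (1 1)) (λ.λ.1 0)
  →1  λ.(λ.λ.1 0) ((λ.λ.1 0) (λ.λ.1 0))
  →2  λ.λ.(λ.λ.1 0) (λ.λ.1 0) 0
  →3  λ.λ.(λ.(λ.λ.1 0) 0) 0
  →4  λ.λ.(λ.λ.1 0) 0
  →5  λ.λ.λ.1 0

Term B:
  start: (λ.0 ((λ.(λ.λ.0) (λ.λ.1 0)) (0 (λ.λ.λ.1) (λ.1)))) (λ.λ.0)
  →1  (λ.λ.0) ((λ.(λ.λ.0) (λ.λ.1 0)) ((λ.λ.0) (λ.λ.λ.1) (λ.λ.λ.0)))
  →2  λ.0

Answer: DIFFERENT — A ⇓ λ.λ.λ.1 0, B ⇓ λ.0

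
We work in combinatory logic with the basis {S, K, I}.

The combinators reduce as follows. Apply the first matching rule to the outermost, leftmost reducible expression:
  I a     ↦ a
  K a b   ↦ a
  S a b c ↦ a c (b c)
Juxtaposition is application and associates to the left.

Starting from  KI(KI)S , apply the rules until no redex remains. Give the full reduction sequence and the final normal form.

Answer: normal form = S  (in 2 steps)

Reduction:
  start: KI(KI)S
  →1  IS
  →2  S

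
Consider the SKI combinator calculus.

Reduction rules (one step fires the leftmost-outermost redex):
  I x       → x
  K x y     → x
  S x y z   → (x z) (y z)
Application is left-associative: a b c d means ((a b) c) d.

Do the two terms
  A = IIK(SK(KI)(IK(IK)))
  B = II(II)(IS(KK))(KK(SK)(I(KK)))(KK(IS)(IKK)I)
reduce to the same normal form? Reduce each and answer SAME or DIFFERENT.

Term A:
  start: IIK(SK(KI)(IK(IK)))
  [1] IK(SK(KI)(IK(IK)))
  [2] K(SK(KI)(IK(IK)))
  [3] K(K(IK(IK))(KI(IK(IK))))
  [4] K(IK(IK))
  [5] K(K(IK))
  [6] K(KK)

Term B:
  start: II(II)(IS(KK))(KK(SK)(I(KK)))(KK(IS)(IKK)I)
  [1] I(II)(IS(KK))(KK(SK)(I(KK)))(KK(IS)(IKK)I)
  [2] II(IS(KK))(KK(SK)(I(KK)))(KK(IS)(IKK)I)
  [3] I(IS(KK))(KK(SK)(I(KK)))(KK(IS)(IKK)I)
  [4] IS(KK)(KK(SK)(I(KK)))(KK(IS)(IKK)I)
  [5] S(KK)(KK(SK)(I(KK)))(KK(IS)(IKK)I)
  [6] KK(KK(IS)(IKK)I)(KK(SK)(I(KK))(KK(IS)(IKK)I))
  [7] K(KK(SK)(I(KK))(KK(IS)(IKK)I))
  [8] K(K(I(KK))(KK(IS)(IKK)I))
  [9] K(I(KK))
  [10] K(KK)

Answer: SAME — A ⇓ K(KK), B ⇓ K(KK)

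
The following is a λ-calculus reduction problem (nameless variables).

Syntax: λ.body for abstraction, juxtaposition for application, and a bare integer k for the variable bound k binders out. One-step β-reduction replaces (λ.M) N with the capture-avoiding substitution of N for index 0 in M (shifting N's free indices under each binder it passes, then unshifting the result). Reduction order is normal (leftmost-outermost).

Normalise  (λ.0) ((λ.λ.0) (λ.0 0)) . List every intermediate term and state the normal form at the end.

Answer: normal form = λ.0  (in 2 steps)

Working:
  start: (λ.0) ((λ.λ.0) (λ.0 0))
  [1] (λ.λ.0) (λ.0 0)
  [2] λ.0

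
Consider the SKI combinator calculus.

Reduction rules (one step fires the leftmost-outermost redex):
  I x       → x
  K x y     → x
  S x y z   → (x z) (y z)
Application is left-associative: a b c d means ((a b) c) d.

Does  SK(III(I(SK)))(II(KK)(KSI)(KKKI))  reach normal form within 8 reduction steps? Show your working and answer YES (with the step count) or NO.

Answer: YES — reaches normal form K(KI) in 6 ≤ 8 steps

Derivation:
  start: SK(III(I(SK)))(II(KK)(KSI)(KKKI))
  step 1: K(II(KK)(KSI)(KKKI))(III(I(SK))(II(KK)(KSI)(KKKI)))
  step 2: II(KK)(KSI)(KKKI)
  step 3: I(KK)(KSI)(KKKI)
  step 4: KK(KSI)(KKKI)
  step 5: K(KKKI)
  step 6: K(KI)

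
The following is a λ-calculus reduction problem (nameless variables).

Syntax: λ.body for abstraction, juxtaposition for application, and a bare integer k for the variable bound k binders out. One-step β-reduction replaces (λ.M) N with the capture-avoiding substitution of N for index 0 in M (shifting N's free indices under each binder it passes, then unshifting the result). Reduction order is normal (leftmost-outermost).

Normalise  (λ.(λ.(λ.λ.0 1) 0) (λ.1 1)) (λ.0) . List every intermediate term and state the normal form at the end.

  start: (λ.(λ.(λ.λ.0 1) 0) (λ.1 1)) (λ.0)
  [1] (λ.(λ.λ.0 1) 0) (λ.(λ.0) (λ.0))
  [2] (λ.λ.0 1) (λ.(λ.0) (λ.0))
  [3] λ.0 (λ.(λ.0) (λ.0))
  [4] λ.0 (λ.λ.0)

Answer: normal form = λ.0 (λ.λ.0)  (in 4 steps)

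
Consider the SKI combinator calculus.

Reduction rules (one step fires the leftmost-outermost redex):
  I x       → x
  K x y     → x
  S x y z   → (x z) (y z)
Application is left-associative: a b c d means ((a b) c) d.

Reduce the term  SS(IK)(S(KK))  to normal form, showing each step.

  start: SS(IK)(S(KK))
  step 1: S(S(KK))(IK(S(KK)))
  step 2: S(S(KK))(K(S(KK)))

Answer: normal form = S(S(KK))(K(S(KK)))  (in 2 steps)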